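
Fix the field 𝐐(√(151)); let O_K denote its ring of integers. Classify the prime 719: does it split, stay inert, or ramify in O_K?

d = 151 ≡ 3 (mod 4), so O_K = ℤ[√151] and disc(K) = 4d = 604.
Since gcd(719, 604) = 1 the prime 719 does not ramify.
(151/719) = 151^359 mod 719 = 1, giving Legendre symbol 1.
(151/719) = 1, so 719 splits.

p splits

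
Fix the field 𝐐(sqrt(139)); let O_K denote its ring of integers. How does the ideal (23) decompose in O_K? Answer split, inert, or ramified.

139 mod 4 = 3, hence disc K = 4·139 = 556 and O_K = ℤ[√139].
Since gcd(23, 556) = 1 the prime 23 does not ramify.
Compute (139/23) via Euler: 1^((23-1)/2) mod 23 = 1, so (139/23) = 1.
d is a quadratic residue mod p, hence 23 splits in O_K.

split — (23) = 𝔭₁𝔭₂ with 𝔭₁ ≠ 𝔭₂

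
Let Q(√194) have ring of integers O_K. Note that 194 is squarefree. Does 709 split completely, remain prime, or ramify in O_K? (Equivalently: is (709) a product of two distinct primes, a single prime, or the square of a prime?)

194 mod 4 = 2, hence disc K = 4·194 = 776 and O_K = ℤ[√194].
disc(K) = 776 is not divisible by 709; 709 is unramified.
(194/709) = 194^354 mod 709 = 1, giving Legendre symbol 1.
d is a quadratic residue mod p, hence 709 splits in O_K.

splits completely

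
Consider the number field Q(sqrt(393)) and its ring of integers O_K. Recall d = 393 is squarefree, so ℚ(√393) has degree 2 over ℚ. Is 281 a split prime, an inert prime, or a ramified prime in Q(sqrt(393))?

p splits

d = 393 ≡ 1 (mod 4), so O_K = ℤ[(1+√393)/2] and disc(K) = d = 393.
Since gcd(281, 393) = 1 the prime 281 does not ramify.
Euler's criterion: 393^140 mod 281 = 1. Thus (393|281) = 1.
(393/281) = 1, so 281 splits.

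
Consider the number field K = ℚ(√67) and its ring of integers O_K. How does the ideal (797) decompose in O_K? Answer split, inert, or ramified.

d = 67 ≡ 3 (mod 4), so O_K = ℤ[√67] and disc(K) = 4d = 268.
disc(K) = 268 is not divisible by 797; 797 is unramified.
Compute (67/797) via Euler: 67^((797-1)/2) mod 797 = 1, so (67/797) = 1.
Legendre symbol 1 ⇒ 797 is split.

split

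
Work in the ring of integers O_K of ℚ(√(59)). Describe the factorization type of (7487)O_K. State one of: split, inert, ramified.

7487 remains inert

Since 59 ≢ 1 mod 4, the ring of integers is ℤ[√59] with discriminant 4·59 = 236.
disc(K) = 236 is not divisible by 7487; 7487 is unramified.
Compute (59/7487) via Euler: 59^((7487-1)/2) mod 7487 = 7486, so (59/7487) = -1.
(59/7487) = -1, so 7487 is inert.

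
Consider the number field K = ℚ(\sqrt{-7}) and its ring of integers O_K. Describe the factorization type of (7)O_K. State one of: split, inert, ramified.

d = -7 ≡ 1 (mod 4), so O_K = ℤ[(1+√-7)/2] and disc(K) = d = -7.
Ramification test: 7 | -7. The prime 7 ramifies in K.

ramified — (7) = 𝔭²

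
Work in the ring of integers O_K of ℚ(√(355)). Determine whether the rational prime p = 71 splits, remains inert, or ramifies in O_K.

d = 355 ≡ 3 (mod 4), so O_K = ℤ[√355] and disc(K) = 4d = 1420.
71 divides disc(K) = 1420, so 71 ramifies.

ramified — (71) = 𝔭²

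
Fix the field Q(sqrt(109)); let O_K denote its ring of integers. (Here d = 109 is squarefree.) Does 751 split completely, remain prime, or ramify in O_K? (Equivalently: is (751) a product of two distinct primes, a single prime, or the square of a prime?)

splits completely

d = 109 ≡ 1 (mod 4), so O_K = ℤ[(1+√109)/2] and disc(K) = d = 109.
Since gcd(751, 109) = 1 the prime 751 does not ramify.
(109/751) = 109^375 mod 751 = 1, giving Legendre symbol 1.
d is a quadratic residue mod p, hence 751 splits in O_K.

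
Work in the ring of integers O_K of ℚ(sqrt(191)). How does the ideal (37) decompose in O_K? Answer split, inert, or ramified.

Since 191 ≢ 1 mod 4, the ring of integers is ℤ[√191] with discriminant 4·191 = 764.
disc(K) = 764 is not divisible by 37; 37 is unramified.
Compute (191/37) via Euler: 6^((37-1)/2) mod 37 = 36, so (191/37) = -1.
Legendre symbol -1 ⇒ 37 is inert.

inert — (37) stays prime in O_K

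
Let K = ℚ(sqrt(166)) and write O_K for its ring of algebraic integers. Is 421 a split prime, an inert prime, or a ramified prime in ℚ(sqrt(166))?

split

d = 166 ≡ 2 (mod 4), so O_K = ℤ[√166] and disc(K) = 4d = 664.
421 ∤ 664, so 421 is unramified.
Compute (166/421) via Euler: 166^((421-1)/2) mod 421 = 1, so (166/421) = 1.
(166/421) = 1, so 421 splits.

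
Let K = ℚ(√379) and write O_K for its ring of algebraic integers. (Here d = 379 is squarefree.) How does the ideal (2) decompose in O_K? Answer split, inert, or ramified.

ramified

d = 379 ≡ 3 (mod 4), so O_K = ℤ[√379] and disc(K) = 4d = 1516.
2 divides disc(K) = 1516, so 2 ramifies.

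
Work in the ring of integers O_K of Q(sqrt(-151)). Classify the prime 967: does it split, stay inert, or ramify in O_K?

-151 mod 4 = 1, hence disc K = -151 and O_K = ℤ[(1+√-151)/2].
967 ∤ -151, so 967 is unramified.
Euler's criterion: (-151)^483 mod 967 = 966. Thus (-151|967) = -1.
d is a non-residue mod p, hence 967 remains inert in O_K.

remains prime (inert)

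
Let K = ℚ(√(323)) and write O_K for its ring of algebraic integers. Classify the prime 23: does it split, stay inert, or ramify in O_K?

Since 323 ≢ 1 mod 4, the ring of integers is ℤ[√323] with discriminant 4·323 = 1292.
disc(K) = 1292 is not divisible by 23; 23 is unramified.
Euler's criterion: 323^11 mod 23 = 1. Thus (323|23) = 1.
Legendre symbol 1 ⇒ 23 is split.

split — (23) = 𝔭₁𝔭₂ with 𝔭₁ ≠ 𝔭₂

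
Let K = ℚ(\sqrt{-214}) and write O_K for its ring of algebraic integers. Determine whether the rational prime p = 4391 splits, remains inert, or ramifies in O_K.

4391 splits in O_K

d = -214 ≡ 2 (mod 4), so O_K = ℤ[√-214] and disc(K) = 4d = -856.
disc(K) = -856 is not divisible by 4391; 4391 is unramified.
Compute (-214/4391) via Euler: 4177^((4391-1)/2) mod 4391 = 1, so (-214/4391) = 1.
d is a quadratic residue mod p, hence 4391 splits in O_K.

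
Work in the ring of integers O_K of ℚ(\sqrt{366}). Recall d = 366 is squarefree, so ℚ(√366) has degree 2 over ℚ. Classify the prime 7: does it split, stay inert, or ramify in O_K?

366 mod 4 = 2, hence disc K = 4·366 = 1464 and O_K = ℤ[√366].
disc(K) = 1464 is not divisible by 7; 7 is unramified.
Compute (366/7) via Euler: 2^((7-1)/2) mod 7 = 1, so (366/7) = 1.
(366/7) = 1, so 7 splits.

split — (7) = 𝔭₁𝔭₂ with 𝔭₁ ≠ 𝔭₂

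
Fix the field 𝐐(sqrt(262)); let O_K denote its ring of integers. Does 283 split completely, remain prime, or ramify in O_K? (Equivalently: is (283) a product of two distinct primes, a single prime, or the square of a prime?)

split — (283) = 𝔭₁𝔭₂ with 𝔭₁ ≠ 𝔭₂

Since 262 ≢ 1 mod 4, the ring of integers is ℤ[√262] with discriminant 4·262 = 1048.
283 ∤ 1048, so 283 is unramified.
(262/283) = 262^141 mod 283 = 1, giving Legendre symbol 1.
(262/283) = 1, so 283 splits.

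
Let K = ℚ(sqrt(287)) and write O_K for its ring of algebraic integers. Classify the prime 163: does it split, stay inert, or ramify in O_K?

Since 287 ≢ 1 mod 4, the ring of integers is ℤ[√287] with discriminant 4·287 = 1148.
163 ∤ 1148, so 163 is unramified.
Euler's criterion: 287^81 mod 163 = 162. Thus (287|163) = -1.
(287/163) = -1, so 163 is inert.

p is inert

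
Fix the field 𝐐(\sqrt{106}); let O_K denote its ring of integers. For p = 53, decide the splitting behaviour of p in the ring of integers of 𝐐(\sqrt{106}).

106 mod 4 = 2, hence disc K = 4·106 = 424 and O_K = ℤ[√106].
Ramification test: 53 | 424. The prime 53 ramifies in K.

p ramifies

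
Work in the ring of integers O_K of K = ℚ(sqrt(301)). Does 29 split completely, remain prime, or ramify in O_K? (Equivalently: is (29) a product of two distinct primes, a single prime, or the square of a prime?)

301 mod 4 = 1, hence disc K = 301 and O_K = ℤ[(1+√301)/2].
Since gcd(29, 301) = 1 the prime 29 does not ramify.
Euler's criterion: 301^14 mod 29 = 28. Thus (301|29) = -1.
d is a non-residue mod p, hence 29 remains inert in O_K.

inert — (29) stays prime in O_K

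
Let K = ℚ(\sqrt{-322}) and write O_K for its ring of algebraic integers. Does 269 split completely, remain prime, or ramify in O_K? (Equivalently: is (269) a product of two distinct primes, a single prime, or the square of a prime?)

-322 mod 4 = 2, hence disc K = 4·(-322) = -1288 and O_K = ℤ[√-322].
disc(K) = -1288 is not divisible by 269; 269 is unramified.
Legendre symbol by Euler's criterion: (-322/269) ≡ (-322)^134 ≡ 1 (mod 269), i.e. (-322/269) = 1.
d is a quadratic residue mod p, hence 269 splits in O_K.

split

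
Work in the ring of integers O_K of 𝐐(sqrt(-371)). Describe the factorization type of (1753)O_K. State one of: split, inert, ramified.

-371 mod 4 = 1, hence disc K = -371 and O_K = ℤ[(1+√-371)/2].
Since gcd(1753, -371) = 1 the prime 1753 does not ramify.
Compute (-371/1753) via Euler: 1382^((1753-1)/2) mod 1753 = 1752, so (-371/1753) = -1.
Legendre symbol -1 ⇒ 1753 is inert.

inert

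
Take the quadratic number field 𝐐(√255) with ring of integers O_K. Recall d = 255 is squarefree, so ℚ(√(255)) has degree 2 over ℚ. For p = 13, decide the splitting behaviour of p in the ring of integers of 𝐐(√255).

255 mod 4 = 3, hence disc K = 4·255 = 1020 and O_K = ℤ[√255].
Since gcd(13, 1020) = 1 the prime 13 does not ramify.
Compute (255/13) via Euler: 8^((13-1)/2) mod 13 = 12, so (255/13) = -1.
Legendre symbol -1 ⇒ 13 is inert.

13 remains inert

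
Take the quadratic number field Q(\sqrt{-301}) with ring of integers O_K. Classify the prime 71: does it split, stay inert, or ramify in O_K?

Since -301 ≢ 1 mod 4, the ring of integers is ℤ[√-301] with discriminant 4·(-301) = -1204.
disc(K) = -1204 is not divisible by 71; 71 is unramified.
(-301/71) = 54^35 mod 71 = 1, giving Legendre symbol 1.
Legendre symbol 1 ⇒ 71 is split.

split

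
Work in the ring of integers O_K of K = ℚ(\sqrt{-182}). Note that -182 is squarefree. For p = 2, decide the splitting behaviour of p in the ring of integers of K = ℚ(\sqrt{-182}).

d = -182 ≡ 2 (mod 4), so O_K = ℤ[√-182] and disc(K) = 4d = -728.
disc(K) = -728 = 2·(-364), so p = 2 is ramified.

ramifies in O_K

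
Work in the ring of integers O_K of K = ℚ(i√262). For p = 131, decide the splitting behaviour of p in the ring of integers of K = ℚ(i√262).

131 is ramified

-262 mod 4 = 2, hence disc K = 4·(-262) = -1048 and O_K = ℤ[√-262].
Ramification test: 131 | -1048. The prime 131 ramifies in K.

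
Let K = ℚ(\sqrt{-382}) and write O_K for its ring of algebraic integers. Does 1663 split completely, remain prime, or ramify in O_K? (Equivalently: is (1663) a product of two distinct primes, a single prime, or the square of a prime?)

split

-382 mod 4 = 2, hence disc K = 4·(-382) = -1528 and O_K = ℤ[√-382].
Since gcd(1663, -1528) = 1 the prime 1663 does not ramify.
Euler's criterion: (-382)^831 mod 1663 = 1. Thus (-382|1663) = 1.
(-382/1663) = 1, so 1663 splits.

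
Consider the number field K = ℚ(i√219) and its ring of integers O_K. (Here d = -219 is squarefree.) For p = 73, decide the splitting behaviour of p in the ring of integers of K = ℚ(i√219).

ramifies in O_K

Since -219 ≡ 1 mod 4, the ring of integers is ℤ[(1+√-219)/2] with discriminant -219.
disc(K) = -219 = 73·(-3), so p = 73 is ramified.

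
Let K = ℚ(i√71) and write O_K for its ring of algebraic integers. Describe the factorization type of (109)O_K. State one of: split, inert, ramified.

Since -71 ≡ 1 mod 4, the ring of integers is ℤ[(1+√-71)/2] with discriminant -71.
disc(K) = -71 is not divisible by 109; 109 is unramified.
Legendre symbol by Euler's criterion: (-71/109) ≡ (-71)^54 ≡ 1 (mod 109), i.e. (-71/109) = 1.
d is a quadratic residue mod p, hence 109 splits in O_K.

split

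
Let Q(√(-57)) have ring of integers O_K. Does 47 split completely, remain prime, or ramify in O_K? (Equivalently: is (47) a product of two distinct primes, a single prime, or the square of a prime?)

p splits

-57 mod 4 = 3, hence disc K = 4·(-57) = -228 and O_K = ℤ[√-57].
47 ∤ -228, so 47 is unramified.
Compute (-57/47) via Euler: 37^((47-1)/2) mod 47 = 1, so (-57/47) = 1.
d is a quadratic residue mod p, hence 47 splits in O_K.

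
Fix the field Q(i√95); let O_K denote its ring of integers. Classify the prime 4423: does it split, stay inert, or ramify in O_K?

4423 splits in O_K

Since -95 ≡ 1 mod 4, the ring of integers is ℤ[(1+√-95)/2] with discriminant -95.
disc(K) = -95 is not divisible by 4423; 4423 is unramified.
Compute (-95/4423) via Euler: 4328^((4423-1)/2) mod 4423 = 1, so (-95/4423) = 1.
(-95/4423) = 1, so 4423 splits.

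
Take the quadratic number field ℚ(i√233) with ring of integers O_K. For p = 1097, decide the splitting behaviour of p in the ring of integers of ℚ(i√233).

-233 mod 4 = 3, hence disc K = 4·(-233) = -932 and O_K = ℤ[√-233].
Since gcd(1097, -932) = 1 the prime 1097 does not ramify.
Compute (-233/1097) via Euler: 864^((1097-1)/2) mod 1097 = 1096, so (-233/1097) = -1.
d is a non-residue mod p, hence 1097 remains inert in O_K.

remains prime (inert)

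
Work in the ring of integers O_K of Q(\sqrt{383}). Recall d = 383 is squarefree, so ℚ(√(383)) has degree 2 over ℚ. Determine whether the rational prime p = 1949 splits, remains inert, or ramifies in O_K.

p splits

d = 383 ≡ 3 (mod 4), so O_K = ℤ[√383] and disc(K) = 4d = 1532.
disc(K) = 1532 is not divisible by 1949; 1949 is unramified.
Legendre symbol by Euler's criterion: (383/1949) ≡ 383^974 ≡ 1 (mod 1949), i.e. (383/1949) = 1.
(383/1949) = 1, so 1949 splits.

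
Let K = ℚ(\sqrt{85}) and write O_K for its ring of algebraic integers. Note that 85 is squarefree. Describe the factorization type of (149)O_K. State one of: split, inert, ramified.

149 splits in O_K

Since 85 ≡ 1 mod 4, the ring of integers is ℤ[(1+√85)/2] with discriminant 85.
Since gcd(149, 85) = 1 the prime 149 does not ramify.
(85/149) = 85^74 mod 149 = 1, giving Legendre symbol 1.
Legendre symbol 1 ⇒ 149 is split.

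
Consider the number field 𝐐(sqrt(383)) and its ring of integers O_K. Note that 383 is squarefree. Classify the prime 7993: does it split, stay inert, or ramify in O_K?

inert — (7993) stays prime in O_K

383 mod 4 = 3, hence disc K = 4·383 = 1532 and O_K = ℤ[√383].
7993 ∤ 1532, so 7993 is unramified.
Legendre symbol by Euler's criterion: (383/7993) ≡ 383^3996 ≡ 7992 (mod 7993), i.e. (383/7993) = -1.
Legendre symbol -1 ⇒ 7993 is inert.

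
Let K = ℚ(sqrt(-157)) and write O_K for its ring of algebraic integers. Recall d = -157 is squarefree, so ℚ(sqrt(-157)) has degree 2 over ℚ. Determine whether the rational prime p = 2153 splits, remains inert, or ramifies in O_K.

inert — (2153) stays prime in O_K

-157 mod 4 = 3, hence disc K = 4·(-157) = -628 and O_K = ℤ[√-157].
Since gcd(2153, -628) = 1 the prime 2153 does not ramify.
Euler's criterion: (-157)^1076 mod 2153 = 2152. Thus (-157|2153) = -1.
d is a non-residue mod p, hence 2153 remains inert in O_K.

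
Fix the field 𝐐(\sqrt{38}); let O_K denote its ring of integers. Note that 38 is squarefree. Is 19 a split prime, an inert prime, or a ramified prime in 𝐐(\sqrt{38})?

19 is ramified

38 mod 4 = 2, hence disc K = 4·38 = 152 and O_K = ℤ[√38].
Ramification test: 19 | 152. The prime 19 ramifies in K.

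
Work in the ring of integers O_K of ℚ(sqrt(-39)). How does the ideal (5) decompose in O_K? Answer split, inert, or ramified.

Since -39 ≡ 1 mod 4, the ring of integers is ℤ[(1+√-39)/2] with discriminant -39.
5 ∤ -39, so 5 is unramified.
Euler's criterion: (-39)^2 mod 5 = 1. Thus (-39|5) = 1.
d is a quadratic residue mod p, hence 5 splits in O_K.

split — (5) = 𝔭₁𝔭₂ with 𝔭₁ ≠ 𝔭₂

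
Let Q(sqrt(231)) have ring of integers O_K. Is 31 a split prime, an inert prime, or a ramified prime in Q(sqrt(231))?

split

231 mod 4 = 3, hence disc K = 4·231 = 924 and O_K = ℤ[√231].
31 ∤ 924, so 31 is unramified.
(231/31) = 14^15 mod 31 = 1, giving Legendre symbol 1.
d is a quadratic residue mod p, hence 31 splits in O_K.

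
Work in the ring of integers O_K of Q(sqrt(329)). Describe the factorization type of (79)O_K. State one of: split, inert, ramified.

p splits

d = 329 ≡ 1 (mod 4), so O_K = ℤ[(1+√329)/2] and disc(K) = d = 329.
Since gcd(79, 329) = 1 the prime 79 does not ramify.
Legendre symbol by Euler's criterion: (329/79) ≡ 329^39 ≡ 1 (mod 79), i.e. (329/79) = 1.
d is a quadratic residue mod p, hence 79 splits in O_K.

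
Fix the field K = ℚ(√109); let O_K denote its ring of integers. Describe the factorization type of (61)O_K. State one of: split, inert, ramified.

109 mod 4 = 1, hence disc K = 109 and O_K = ℤ[(1+√109)/2].
disc(K) = 109 is not divisible by 61; 61 is unramified.
(109/61) = 48^30 mod 61 = 1, giving Legendre symbol 1.
(109/61) = 1, so 61 splits.

61 splits in O_K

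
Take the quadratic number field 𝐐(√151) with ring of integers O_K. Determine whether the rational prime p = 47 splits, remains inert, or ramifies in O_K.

Since 151 ≢ 1 mod 4, the ring of integers is ℤ[√151] with discriminant 4·151 = 604.
Since gcd(47, 604) = 1 the prime 47 does not ramify.
Compute (151/47) via Euler: 10^((47-1)/2) mod 47 = 46, so (151/47) = -1.
d is a non-residue mod p, hence 47 remains inert in O_K.

p is inert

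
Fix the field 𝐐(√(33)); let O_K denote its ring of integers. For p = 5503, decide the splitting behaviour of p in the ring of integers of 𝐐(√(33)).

split — (5503) = 𝔭₁𝔭₂ with 𝔭₁ ≠ 𝔭₂

Since 33 ≡ 1 mod 4, the ring of integers is ℤ[(1+√33)/2] with discriminant 33.
Since gcd(5503, 33) = 1 the prime 5503 does not ramify.
(33/5503) = 33^2751 mod 5503 = 1, giving Legendre symbol 1.
d is a quadratic residue mod p, hence 5503 splits in O_K.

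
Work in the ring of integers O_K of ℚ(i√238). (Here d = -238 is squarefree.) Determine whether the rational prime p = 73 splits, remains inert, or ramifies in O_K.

split — (73) = 𝔭₁𝔭₂ with 𝔭₁ ≠ 𝔭₂

Since -238 ≢ 1 mod 4, the ring of integers is ℤ[√-238] with discriminant 4·(-238) = -952.
disc(K) = -952 is not divisible by 73; 73 is unramified.
Compute (-238/73) via Euler: 54^((73-1)/2) mod 73 = 1, so (-238/73) = 1.
d is a quadratic residue mod p, hence 73 splits in O_K.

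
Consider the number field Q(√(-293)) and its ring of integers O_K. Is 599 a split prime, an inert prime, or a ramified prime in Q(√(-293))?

599 splits in O_K

Since -293 ≢ 1 mod 4, the ring of integers is ℤ[√-293] with discriminant 4·(-293) = -1172.
Since gcd(599, -1172) = 1 the prime 599 does not ramify.
Legendre symbol by Euler's criterion: (-293/599) ≡ (-293)^299 ≡ 1 (mod 599), i.e. (-293/599) = 1.
d is a quadratic residue mod p, hence 599 splits in O_K.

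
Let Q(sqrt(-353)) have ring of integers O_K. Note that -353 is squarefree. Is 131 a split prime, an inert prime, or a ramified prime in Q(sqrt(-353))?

p is inert

-353 mod 4 = 3, hence disc K = 4·(-353) = -1412 and O_K = ℤ[√-353].
131 ∤ -1412, so 131 is unramified.
Compute (-353/131) via Euler: 40^((131-1)/2) mod 131 = 130, so (-353/131) = -1.
(-353/131) = -1, so 131 is inert.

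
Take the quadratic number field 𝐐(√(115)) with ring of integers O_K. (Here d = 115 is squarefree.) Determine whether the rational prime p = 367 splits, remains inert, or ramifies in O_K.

367 remains inert

Since 115 ≢ 1 mod 4, the ring of integers is ℤ[√115] with discriminant 4·115 = 460.
disc(K) = 460 is not divisible by 367; 367 is unramified.
Euler's criterion: 115^183 mod 367 = 366. Thus (115|367) = -1.
d is a non-residue mod p, hence 367 remains inert in O_K.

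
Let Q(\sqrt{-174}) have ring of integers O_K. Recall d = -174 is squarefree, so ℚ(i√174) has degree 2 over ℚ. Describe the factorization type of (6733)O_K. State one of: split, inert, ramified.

remains prime (inert)

Since -174 ≢ 1 mod 4, the ring of integers is ℤ[√-174] with discriminant 4·(-174) = -696.
6733 ∤ -696, so 6733 is unramified.
Euler's criterion: (-174)^3366 mod 6733 = 6732. Thus (-174|6733) = -1.
Legendre symbol -1 ⇒ 6733 is inert.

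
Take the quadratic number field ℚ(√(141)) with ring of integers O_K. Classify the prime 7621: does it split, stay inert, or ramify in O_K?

d = 141 ≡ 1 (mod 4), so O_K = ℤ[(1+√141)/2] and disc(K) = d = 141.
Since gcd(7621, 141) = 1 the prime 7621 does not ramify.
Euler's criterion: 141^3810 mod 7621 = 1. Thus (141|7621) = 1.
(141/7621) = 1, so 7621 splits.

splits completely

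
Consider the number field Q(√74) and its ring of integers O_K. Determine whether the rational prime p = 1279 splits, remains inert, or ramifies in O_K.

d = 74 ≡ 2 (mod 4), so O_K = ℤ[√74] and disc(K) = 4d = 296.
disc(K) = 296 is not divisible by 1279; 1279 is unramified.
Legendre symbol by Euler's criterion: (74/1279) ≡ 74^639 ≡ 1 (mod 1279), i.e. (74/1279) = 1.
d is a quadratic residue mod p, hence 1279 splits in O_K.

p splits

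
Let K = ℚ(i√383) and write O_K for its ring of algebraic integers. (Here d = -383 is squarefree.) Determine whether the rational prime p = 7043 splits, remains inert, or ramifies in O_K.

p splits

d = -383 ≡ 1 (mod 4), so O_K = ℤ[(1+√-383)/2] and disc(K) = d = -383.
disc(K) = -383 is not divisible by 7043; 7043 is unramified.
Euler's criterion: (-383)^3521 mod 7043 = 1. Thus (-383|7043) = 1.
(-383/7043) = 1, so 7043 splits.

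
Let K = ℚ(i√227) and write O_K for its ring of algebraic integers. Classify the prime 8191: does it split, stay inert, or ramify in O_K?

d = -227 ≡ 1 (mod 4), so O_K = ℤ[(1+√-227)/2] and disc(K) = d = -227.
8191 ∤ -227, so 8191 is unramified.
Euler's criterion: (-227)^4095 mod 8191 = 1. Thus (-227|8191) = 1.
(-227/8191) = 1, so 8191 splits.

split — (8191) = 𝔭₁𝔭₂ with 𝔭₁ ≠ 𝔭₂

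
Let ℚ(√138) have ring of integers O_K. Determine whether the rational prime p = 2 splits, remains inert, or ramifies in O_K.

138 mod 4 = 2, hence disc K = 4·138 = 552 and O_K = ℤ[√138].
2 divides disc(K) = 552, so 2 ramifies.

p ramifies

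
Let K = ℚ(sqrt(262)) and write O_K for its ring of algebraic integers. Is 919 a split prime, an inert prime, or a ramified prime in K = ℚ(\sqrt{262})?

919 splits in O_K

262 mod 4 = 2, hence disc K = 4·262 = 1048 and O_K = ℤ[√262].
disc(K) = 1048 is not divisible by 919; 919 is unramified.
Legendre symbol by Euler's criterion: (262/919) ≡ 262^459 ≡ 1 (mod 919), i.e. (262/919) = 1.
Legendre symbol 1 ⇒ 919 is split.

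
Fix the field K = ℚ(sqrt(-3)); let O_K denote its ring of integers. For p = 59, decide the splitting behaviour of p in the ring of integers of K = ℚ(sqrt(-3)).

d = -3 ≡ 1 (mod 4), so O_K = ℤ[(1+√-3)/2] and disc(K) = d = -3.
59 ∤ -3, so 59 is unramified.
(-3/59) = 56^29 mod 59 = 58, giving Legendre symbol -1.
d is a non-residue mod p, hence 59 remains inert in O_K.

inert — (59) stays prime in O_K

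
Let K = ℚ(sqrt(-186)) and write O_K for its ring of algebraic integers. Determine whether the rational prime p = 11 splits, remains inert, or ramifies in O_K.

d = -186 ≡ 2 (mod 4), so O_K = ℤ[√-186] and disc(K) = 4d = -744.
11 ∤ -744, so 11 is unramified.
Euler's criterion: (-186)^5 mod 11 = 1. Thus (-186|11) = 1.
(-186/11) = 1, so 11 splits.

split — (11) = 𝔭₁𝔭₂ with 𝔭₁ ≠ 𝔭₂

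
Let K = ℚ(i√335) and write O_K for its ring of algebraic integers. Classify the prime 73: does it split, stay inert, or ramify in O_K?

-335 mod 4 = 1, hence disc K = -335 and O_K = ℤ[(1+√-335)/2].
73 ∤ -335, so 73 is unramified.
Compute (-335/73) via Euler: 30^((73-1)/2) mod 73 = 72, so (-335/73) = -1.
Legendre symbol -1 ⇒ 73 is inert.

remains prime (inert)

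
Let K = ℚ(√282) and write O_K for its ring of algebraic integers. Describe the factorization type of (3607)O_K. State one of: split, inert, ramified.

3607 remains inert

Since 282 ≢ 1 mod 4, the ring of integers is ℤ[√282] with discriminant 4·282 = 1128.
3607 ∤ 1128, so 3607 is unramified.
(282/3607) = 282^1803 mod 3607 = 3606, giving Legendre symbol -1.
(282/3607) = -1, so 3607 is inert.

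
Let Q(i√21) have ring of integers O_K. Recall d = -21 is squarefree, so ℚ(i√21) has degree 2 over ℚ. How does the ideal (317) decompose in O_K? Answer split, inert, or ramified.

317 remains inert

d = -21 ≡ 3 (mod 4), so O_K = ℤ[√-21] and disc(K) = 4d = -84.
317 ∤ -84, so 317 is unramified.
Compute (-21/317) via Euler: 296^((317-1)/2) mod 317 = 316, so (-21/317) = -1.
d is a non-residue mod p, hence 317 remains inert in O_K.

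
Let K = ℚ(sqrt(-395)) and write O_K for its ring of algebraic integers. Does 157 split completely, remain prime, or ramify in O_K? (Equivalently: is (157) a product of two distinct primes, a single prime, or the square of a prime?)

d = -395 ≡ 1 (mod 4), so O_K = ℤ[(1+√-395)/2] and disc(K) = d = -395.
157 ∤ -395, so 157 is unramified.
Legendre symbol by Euler's criterion: (-395/157) ≡ (-395)^78 ≡ 1 (mod 157), i.e. (-395/157) = 1.
d is a quadratic residue mod p, hence 157 splits in O_K.

split — (157) = 𝔭₁𝔭₂ with 𝔭₁ ≠ 𝔭₂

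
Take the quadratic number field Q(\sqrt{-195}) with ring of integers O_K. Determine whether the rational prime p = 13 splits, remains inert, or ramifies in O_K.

13 is ramified

Since -195 ≡ 1 mod 4, the ring of integers is ℤ[(1+√-195)/2] with discriminant -195.
Ramification test: 13 | -195. The prime 13 ramifies in K.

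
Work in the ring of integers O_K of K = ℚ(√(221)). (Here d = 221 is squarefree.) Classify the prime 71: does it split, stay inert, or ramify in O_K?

71 splits in O_K

d = 221 ≡ 1 (mod 4), so O_K = ℤ[(1+√221)/2] and disc(K) = d = 221.
71 ∤ 221, so 71 is unramified.
Legendre symbol by Euler's criterion: (221/71) ≡ 221^35 ≡ 1 (mod 71), i.e. (221/71) = 1.
(221/71) = 1, so 71 splits.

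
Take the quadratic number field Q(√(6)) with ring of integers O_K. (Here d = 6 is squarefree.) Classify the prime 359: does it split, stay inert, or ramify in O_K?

splits completely

d = 6 ≡ 2 (mod 4), so O_K = ℤ[√6] and disc(K) = 4d = 24.
359 ∤ 24, so 359 is unramified.
Euler's criterion: 6^179 mod 359 = 1. Thus (6|359) = 1.
Legendre symbol 1 ⇒ 359 is split.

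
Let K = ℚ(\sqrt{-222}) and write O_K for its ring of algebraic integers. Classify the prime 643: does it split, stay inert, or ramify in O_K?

split

-222 mod 4 = 2, hence disc K = 4·(-222) = -888 and O_K = ℤ[√-222].
643 ∤ -888, so 643 is unramified.
Euler's criterion: (-222)^321 mod 643 = 1. Thus (-222|643) = 1.
Legendre symbol 1 ⇒ 643 is split.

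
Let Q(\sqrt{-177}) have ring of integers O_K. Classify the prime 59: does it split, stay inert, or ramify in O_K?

ramified

d = -177 ≡ 3 (mod 4), so O_K = ℤ[√-177] and disc(K) = 4d = -708.
disc(K) = -708 = 59·(-12), so p = 59 is ramified.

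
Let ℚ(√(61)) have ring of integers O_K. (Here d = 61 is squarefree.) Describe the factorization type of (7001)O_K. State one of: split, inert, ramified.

d = 61 ≡ 1 (mod 4), so O_K = ℤ[(1+√61)/2] and disc(K) = d = 61.
Since gcd(7001, 61) = 1 the prime 7001 does not ramify.
Euler's criterion: 61^3500 mod 7001 = 1. Thus (61|7001) = 1.
Legendre symbol 1 ⇒ 7001 is split.

p splits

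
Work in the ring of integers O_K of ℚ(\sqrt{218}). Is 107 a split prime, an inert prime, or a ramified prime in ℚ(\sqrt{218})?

p splits

218 mod 4 = 2, hence disc K = 4·218 = 872 and O_K = ℤ[√218].
Since gcd(107, 872) = 1 the prime 107 does not ramify.
Euler's criterion: 218^53 mod 107 = 1. Thus (218|107) = 1.
(218/107) = 1, so 107 splits.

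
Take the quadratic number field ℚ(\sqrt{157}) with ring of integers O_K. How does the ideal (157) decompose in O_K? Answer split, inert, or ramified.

157 mod 4 = 1, hence disc K = 157 and O_K = ℤ[(1+√157)/2].
Ramification test: 157 | 157. The prime 157 ramifies in K.

157 is ramified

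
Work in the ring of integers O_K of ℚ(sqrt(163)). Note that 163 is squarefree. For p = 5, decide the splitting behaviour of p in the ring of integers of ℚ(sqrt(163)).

5 remains inert

Since 163 ≢ 1 mod 4, the ring of integers is ℤ[√163] with discriminant 4·163 = 652.
5 ∤ 652, so 5 is unramified.
Compute (163/5) via Euler: 3^((5-1)/2) mod 5 = 4, so (163/5) = -1.
d is a non-residue mod p, hence 5 remains inert in O_K.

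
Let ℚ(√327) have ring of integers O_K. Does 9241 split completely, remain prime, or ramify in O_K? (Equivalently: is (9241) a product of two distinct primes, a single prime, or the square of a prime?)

p is inert

327 mod 4 = 3, hence disc K = 4·327 = 1308 and O_K = ℤ[√327].
9241 ∤ 1308, so 9241 is unramified.
Compute (327/9241) via Euler: 327^((9241-1)/2) mod 9241 = 9240, so (327/9241) = -1.
(327/9241) = -1, so 9241 is inert.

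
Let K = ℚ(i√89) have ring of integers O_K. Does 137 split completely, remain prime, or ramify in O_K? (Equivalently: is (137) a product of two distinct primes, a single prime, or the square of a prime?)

p is inert

Since -89 ≢ 1 mod 4, the ring of integers is ℤ[√-89] with discriminant 4·(-89) = -356.
137 ∤ -356, so 137 is unramified.
Compute (-89/137) via Euler: 48^((137-1)/2) mod 137 = 136, so (-89/137) = -1.
(-89/137) = -1, so 137 is inert.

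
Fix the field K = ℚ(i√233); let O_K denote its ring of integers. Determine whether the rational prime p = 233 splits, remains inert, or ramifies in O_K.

Since -233 ≢ 1 mod 4, the ring of integers is ℤ[√-233] with discriminant 4·(-233) = -932.
233 divides disc(K) = -932, so 233 ramifies.

p ramifies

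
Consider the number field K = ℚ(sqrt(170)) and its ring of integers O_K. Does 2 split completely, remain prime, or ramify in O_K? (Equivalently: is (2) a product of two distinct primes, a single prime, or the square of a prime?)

170 mod 4 = 2, hence disc K = 4·170 = 680 and O_K = ℤ[√170].
2 divides disc(K) = 680, so 2 ramifies.

ramified — (2) = 𝔭²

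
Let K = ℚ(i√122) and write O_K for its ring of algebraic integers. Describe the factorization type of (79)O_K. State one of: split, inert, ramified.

d = -122 ≡ 2 (mod 4), so O_K = ℤ[√-122] and disc(K) = 4d = -488.
disc(K) = -488 is not divisible by 79; 79 is unramified.
Legendre symbol by Euler's criterion: (-122/79) ≡ (-122)^39 ≡ 1 (mod 79), i.e. (-122/79) = 1.
(-122/79) = 1, so 79 splits.

splits completely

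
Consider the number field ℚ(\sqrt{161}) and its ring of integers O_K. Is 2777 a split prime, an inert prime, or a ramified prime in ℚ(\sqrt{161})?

Since 161 ≡ 1 mod 4, the ring of integers is ℤ[(1+√161)/2] with discriminant 161.
disc(K) = 161 is not divisible by 2777; 2777 is unramified.
(161/2777) = 161^1388 mod 2777 = 1, giving Legendre symbol 1.
Legendre symbol 1 ⇒ 2777 is split.

split — (2777) = 𝔭₁𝔭₂ with 𝔭₁ ≠ 𝔭₂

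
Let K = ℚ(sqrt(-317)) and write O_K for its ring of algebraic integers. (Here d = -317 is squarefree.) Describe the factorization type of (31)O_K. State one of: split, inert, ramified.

p is inert

Since -317 ≢ 1 mod 4, the ring of integers is ℤ[√-317] with discriminant 4·(-317) = -1268.
31 ∤ -1268, so 31 is unramified.
Legendre symbol by Euler's criterion: (-317/31) ≡ (-317)^15 ≡ 30 (mod 31), i.e. (-317/31) = -1.
d is a non-residue mod p, hence 31 remains inert in O_K.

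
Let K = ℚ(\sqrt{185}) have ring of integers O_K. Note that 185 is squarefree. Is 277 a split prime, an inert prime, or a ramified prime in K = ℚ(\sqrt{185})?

d = 185 ≡ 1 (mod 4), so O_K = ℤ[(1+√185)/2] and disc(K) = d = 185.
Since gcd(277, 185) = 1 the prime 277 does not ramify.
Compute (185/277) via Euler: 185^((277-1)/2) mod 277 = 1, so (185/277) = 1.
(185/277) = 1, so 277 splits.

p splits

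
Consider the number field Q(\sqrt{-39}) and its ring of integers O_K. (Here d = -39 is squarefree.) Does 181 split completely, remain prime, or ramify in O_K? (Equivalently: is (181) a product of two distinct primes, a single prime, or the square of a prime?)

Since -39 ≡ 1 mod 4, the ring of integers is ℤ[(1+√-39)/2] with discriminant -39.
Since gcd(181, -39) = 1 the prime 181 does not ramify.
Legendre symbol by Euler's criterion: (-39/181) ≡ (-39)^90 ≡ 1 (mod 181), i.e. (-39/181) = 1.
Legendre symbol 1 ⇒ 181 is split.

splits completely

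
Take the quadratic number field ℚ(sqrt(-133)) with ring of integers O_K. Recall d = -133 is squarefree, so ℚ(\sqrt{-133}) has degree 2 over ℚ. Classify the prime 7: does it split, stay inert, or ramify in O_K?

-133 mod 4 = 3, hence disc K = 4·(-133) = -532 and O_K = ℤ[√-133].
disc(K) = -532 = 7·(-76), so p = 7 is ramified.

ramifies in O_K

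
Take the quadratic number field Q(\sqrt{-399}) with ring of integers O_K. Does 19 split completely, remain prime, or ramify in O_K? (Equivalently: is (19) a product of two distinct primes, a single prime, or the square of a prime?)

-399 mod 4 = 1, hence disc K = -399 and O_K = ℤ[(1+√-399)/2].
Ramification test: 19 | -399. The prime 19 ramifies in K.

p ramifies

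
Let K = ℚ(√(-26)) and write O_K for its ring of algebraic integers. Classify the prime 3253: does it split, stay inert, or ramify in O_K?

inert

d = -26 ≡ 2 (mod 4), so O_K = ℤ[√-26] and disc(K) = 4d = -104.
3253 ∤ -104, so 3253 is unramified.
(-26/3253) = 3227^1626 mod 3253 = 3252, giving Legendre symbol -1.
(-26/3253) = -1, so 3253 is inert.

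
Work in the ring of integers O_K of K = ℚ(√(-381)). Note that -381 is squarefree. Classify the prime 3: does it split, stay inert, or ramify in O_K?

-381 mod 4 = 3, hence disc K = 4·(-381) = -1524 and O_K = ℤ[√-381].
Ramification test: 3 | -1524. The prime 3 ramifies in K.

p ramifies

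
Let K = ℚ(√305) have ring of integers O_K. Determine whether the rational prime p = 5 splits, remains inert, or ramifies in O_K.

ramifies in O_K

305 mod 4 = 1, hence disc K = 305 and O_K = ℤ[(1+√305)/2].
disc(K) = 305 = 5·61, so p = 5 is ramified.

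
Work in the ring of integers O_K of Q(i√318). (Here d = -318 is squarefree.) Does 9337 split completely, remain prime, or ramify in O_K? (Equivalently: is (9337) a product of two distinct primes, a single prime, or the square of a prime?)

-318 mod 4 = 2, hence disc K = 4·(-318) = -1272 and O_K = ℤ[√-318].
Since gcd(9337, -1272) = 1 the prime 9337 does not ramify.
Euler's criterion: (-318)^4668 mod 9337 = 1. Thus (-318|9337) = 1.
(-318/9337) = 1, so 9337 splits.

9337 splits in O_K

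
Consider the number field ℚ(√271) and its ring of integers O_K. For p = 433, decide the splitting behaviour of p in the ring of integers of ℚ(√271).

splits completely

Since 271 ≢ 1 mod 4, the ring of integers is ℤ[√271] with discriminant 4·271 = 1084.
Since gcd(433, 1084) = 1 the prime 433 does not ramify.
(271/433) = 271^216 mod 433 = 1, giving Legendre symbol 1.
Legendre symbol 1 ⇒ 433 is split.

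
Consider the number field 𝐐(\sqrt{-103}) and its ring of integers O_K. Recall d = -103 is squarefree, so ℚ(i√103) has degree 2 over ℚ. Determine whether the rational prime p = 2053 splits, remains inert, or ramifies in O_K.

remains prime (inert)

Since -103 ≡ 1 mod 4, the ring of integers is ℤ[(1+√-103)/2] with discriminant -103.
Since gcd(2053, -103) = 1 the prime 2053 does not ramify.
Legendre symbol by Euler's criterion: (-103/2053) ≡ (-103)^1026 ≡ 2052 (mod 2053), i.e. (-103/2053) = -1.
Legendre symbol -1 ⇒ 2053 is inert.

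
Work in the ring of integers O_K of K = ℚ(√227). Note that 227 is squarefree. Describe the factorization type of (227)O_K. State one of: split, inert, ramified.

227 mod 4 = 3, hence disc K = 4·227 = 908 and O_K = ℤ[√227].
disc(K) = 908 = 227·4, so p = 227 is ramified.

ramified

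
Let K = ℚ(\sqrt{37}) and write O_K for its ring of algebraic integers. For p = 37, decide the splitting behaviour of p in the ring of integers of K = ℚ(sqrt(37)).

Since 37 ≡ 1 mod 4, the ring of integers is ℤ[(1+√37)/2] with discriminant 37.
disc(K) = 37 = 37·1, so p = 37 is ramified.

37 is ramified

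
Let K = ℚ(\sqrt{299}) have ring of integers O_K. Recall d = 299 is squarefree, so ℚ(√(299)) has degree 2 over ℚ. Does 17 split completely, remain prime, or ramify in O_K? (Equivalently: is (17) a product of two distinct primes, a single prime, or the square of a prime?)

Since 299 ≢ 1 mod 4, the ring of integers is ℤ[√299] with discriminant 4·299 = 1196.
17 ∤ 1196, so 17 is unramified.
(299/17) = 10^8 mod 17 = 16, giving Legendre symbol -1.
(299/17) = -1, so 17 is inert.

inert — (17) stays prime in O_K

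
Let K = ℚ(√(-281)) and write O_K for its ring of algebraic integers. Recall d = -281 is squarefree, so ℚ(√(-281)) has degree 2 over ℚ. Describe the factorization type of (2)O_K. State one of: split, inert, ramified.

Since -281 ≢ 1 mod 4, the ring of integers is ℤ[√-281] with discriminant 4·(-281) = -1124.
disc(K) = -1124 = 2·(-562), so p = 2 is ramified.

ramifies in O_K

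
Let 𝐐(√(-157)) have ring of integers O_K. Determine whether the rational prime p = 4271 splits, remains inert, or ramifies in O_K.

Since -157 ≢ 1 mod 4, the ring of integers is ℤ[√-157] with discriminant 4·(-157) = -628.
Since gcd(4271, -628) = 1 the prime 4271 does not ramify.
Compute (-157/4271) via Euler: 4114^((4271-1)/2) mod 4271 = 1, so (-157/4271) = 1.
d is a quadratic residue mod p, hence 4271 splits in O_K.

splits completely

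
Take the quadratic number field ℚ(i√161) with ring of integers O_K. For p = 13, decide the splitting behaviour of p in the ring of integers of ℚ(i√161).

-161 mod 4 = 3, hence disc K = 4·(-161) = -644 and O_K = ℤ[√-161].
disc(K) = -644 is not divisible by 13; 13 is unramified.
Euler's criterion: (-161)^6 mod 13 = 12. Thus (-161|13) = -1.
Legendre symbol -1 ⇒ 13 is inert.

13 remains inert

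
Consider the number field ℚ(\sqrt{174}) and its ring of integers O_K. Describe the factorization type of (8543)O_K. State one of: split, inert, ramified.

174 mod 4 = 2, hence disc K = 4·174 = 696 and O_K = ℤ[√174].
8543 ∤ 696, so 8543 is unramified.
Euler's criterion: 174^4271 mod 8543 = 8542. Thus (174|8543) = -1.
(174/8543) = -1, so 8543 is inert.

8543 remains inert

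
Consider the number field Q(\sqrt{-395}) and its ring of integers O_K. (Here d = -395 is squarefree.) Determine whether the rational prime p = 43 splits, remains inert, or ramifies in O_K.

-395 mod 4 = 1, hence disc K = -395 and O_K = ℤ[(1+√-395)/2].
Since gcd(43, -395) = 1 the prime 43 does not ramify.
Compute (-395/43) via Euler: 35^((43-1)/2) mod 43 = 1, so (-395/43) = 1.
(-395/43) = 1, so 43 splits.

splits completely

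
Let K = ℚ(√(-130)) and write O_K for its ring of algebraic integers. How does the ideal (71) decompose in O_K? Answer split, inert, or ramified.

p splits

d = -130 ≡ 2 (mod 4), so O_K = ℤ[√-130] and disc(K) = 4d = -520.
71 ∤ -520, so 71 is unramified.
(-130/71) = 12^35 mod 71 = 1, giving Legendre symbol 1.
Legendre symbol 1 ⇒ 71 is split.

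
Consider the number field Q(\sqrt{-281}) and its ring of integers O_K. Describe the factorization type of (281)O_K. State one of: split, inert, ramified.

281 is ramified

Since -281 ≢ 1 mod 4, the ring of integers is ℤ[√-281] with discriminant 4·(-281) = -1124.
281 divides disc(K) = -1124, so 281 ramifies.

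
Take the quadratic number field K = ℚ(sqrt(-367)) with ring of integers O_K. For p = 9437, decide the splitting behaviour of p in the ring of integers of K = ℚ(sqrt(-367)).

Since -367 ≡ 1 mod 4, the ring of integers is ℤ[(1+√-367)/2] with discriminant -367.
Since gcd(9437, -367) = 1 the prime 9437 does not ramify.
Compute (-367/9437) via Euler: 9070^((9437-1)/2) mod 9437 = 9436, so (-367/9437) = -1.
Legendre symbol -1 ⇒ 9437 is inert.

p is inert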